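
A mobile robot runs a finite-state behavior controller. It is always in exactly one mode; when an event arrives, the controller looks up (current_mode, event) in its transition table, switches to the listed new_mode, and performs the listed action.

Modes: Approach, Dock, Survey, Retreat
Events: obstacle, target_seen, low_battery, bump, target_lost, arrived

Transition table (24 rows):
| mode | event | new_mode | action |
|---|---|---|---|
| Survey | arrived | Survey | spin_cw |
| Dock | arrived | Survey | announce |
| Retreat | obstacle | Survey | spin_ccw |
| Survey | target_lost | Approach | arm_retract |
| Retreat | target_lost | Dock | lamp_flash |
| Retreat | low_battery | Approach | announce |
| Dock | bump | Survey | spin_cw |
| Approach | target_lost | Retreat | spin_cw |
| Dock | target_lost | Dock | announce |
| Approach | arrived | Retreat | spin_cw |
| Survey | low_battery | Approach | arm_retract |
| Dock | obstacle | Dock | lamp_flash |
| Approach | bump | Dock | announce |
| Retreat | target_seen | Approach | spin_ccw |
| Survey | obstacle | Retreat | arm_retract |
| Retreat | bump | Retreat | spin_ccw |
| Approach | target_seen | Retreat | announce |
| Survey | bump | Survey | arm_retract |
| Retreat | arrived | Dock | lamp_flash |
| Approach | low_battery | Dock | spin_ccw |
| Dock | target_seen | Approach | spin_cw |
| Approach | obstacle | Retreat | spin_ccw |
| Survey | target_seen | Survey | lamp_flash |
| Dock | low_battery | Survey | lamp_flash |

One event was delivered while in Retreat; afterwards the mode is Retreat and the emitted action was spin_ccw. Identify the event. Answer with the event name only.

try obstacle: (Retreat, obstacle) → (Survey, spin_ccw)
try target_seen: (Retreat, target_seen) → (Approach, spin_ccw)
try low_battery: (Retreat, low_battery) → (Approach, announce)
try bump: (Retreat, bump) → (Retreat, spin_ccw)  ← matches
try target_lost: (Retreat, target_lost) → (Dock, lamp_flash)
try arrived: (Retreat, arrived) → (Dock, lamp_flash)

bump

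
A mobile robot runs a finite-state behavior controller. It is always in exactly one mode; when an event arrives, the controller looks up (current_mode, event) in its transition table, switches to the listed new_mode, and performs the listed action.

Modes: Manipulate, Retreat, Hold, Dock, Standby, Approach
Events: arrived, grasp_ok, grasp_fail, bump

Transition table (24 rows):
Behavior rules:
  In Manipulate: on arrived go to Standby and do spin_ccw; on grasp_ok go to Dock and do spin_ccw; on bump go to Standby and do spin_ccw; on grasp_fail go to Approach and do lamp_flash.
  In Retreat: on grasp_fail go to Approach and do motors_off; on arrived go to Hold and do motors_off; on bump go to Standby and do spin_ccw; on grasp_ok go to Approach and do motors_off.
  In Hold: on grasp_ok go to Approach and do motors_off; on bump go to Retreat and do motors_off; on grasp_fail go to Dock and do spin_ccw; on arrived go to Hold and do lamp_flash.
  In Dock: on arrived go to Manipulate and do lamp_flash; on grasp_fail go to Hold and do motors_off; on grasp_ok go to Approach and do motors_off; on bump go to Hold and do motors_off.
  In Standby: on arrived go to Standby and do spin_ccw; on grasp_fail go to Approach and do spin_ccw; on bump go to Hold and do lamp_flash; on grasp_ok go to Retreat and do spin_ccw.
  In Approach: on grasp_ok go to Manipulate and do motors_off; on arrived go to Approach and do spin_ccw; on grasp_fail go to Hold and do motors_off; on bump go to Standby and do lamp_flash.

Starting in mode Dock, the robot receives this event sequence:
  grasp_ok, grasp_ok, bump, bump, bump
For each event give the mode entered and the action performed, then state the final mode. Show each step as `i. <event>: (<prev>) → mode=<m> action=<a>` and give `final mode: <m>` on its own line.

1. grasp_ok: (Dock) → mode=Approach action=motors_off
2. grasp_ok: (Approach) → mode=Manipulate action=motors_off
3. bump: (Manipulate) → mode=Standby action=spin_ccw
4. bump: (Standby) → mode=Hold action=lamp_flash
5. bump: (Hold) → mode=Retreat action=motors_off

final mode: Retreat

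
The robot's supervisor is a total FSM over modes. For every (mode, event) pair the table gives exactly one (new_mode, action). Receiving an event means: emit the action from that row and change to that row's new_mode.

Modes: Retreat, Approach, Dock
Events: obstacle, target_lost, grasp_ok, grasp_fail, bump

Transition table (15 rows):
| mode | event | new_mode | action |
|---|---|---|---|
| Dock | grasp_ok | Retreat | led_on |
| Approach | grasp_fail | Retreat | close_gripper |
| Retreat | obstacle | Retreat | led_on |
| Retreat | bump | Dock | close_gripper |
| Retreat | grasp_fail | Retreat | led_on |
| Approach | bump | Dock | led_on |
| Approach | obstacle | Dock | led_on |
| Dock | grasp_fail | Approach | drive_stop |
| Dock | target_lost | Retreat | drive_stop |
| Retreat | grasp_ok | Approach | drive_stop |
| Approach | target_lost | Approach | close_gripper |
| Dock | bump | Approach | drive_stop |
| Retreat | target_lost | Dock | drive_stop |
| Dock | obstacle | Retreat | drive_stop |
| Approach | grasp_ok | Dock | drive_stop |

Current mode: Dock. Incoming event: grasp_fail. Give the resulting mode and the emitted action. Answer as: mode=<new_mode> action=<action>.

mode=Approach action=drive_stop

current mode = Dock; filter table to that mode:
  (Dock, grasp_ok) → (Retreat, led_on)
  (Dock, grasp_fail) → (Approach, drive_stop)  ← event matches
  (Dock, target_lost) → (Retreat, drive_stop)
  (Dock, bump) → (Approach, drive_stop)
  (Dock, obstacle) → (Retreat, drive_stop)
event = grasp_fail selects (Approach, drive_stop)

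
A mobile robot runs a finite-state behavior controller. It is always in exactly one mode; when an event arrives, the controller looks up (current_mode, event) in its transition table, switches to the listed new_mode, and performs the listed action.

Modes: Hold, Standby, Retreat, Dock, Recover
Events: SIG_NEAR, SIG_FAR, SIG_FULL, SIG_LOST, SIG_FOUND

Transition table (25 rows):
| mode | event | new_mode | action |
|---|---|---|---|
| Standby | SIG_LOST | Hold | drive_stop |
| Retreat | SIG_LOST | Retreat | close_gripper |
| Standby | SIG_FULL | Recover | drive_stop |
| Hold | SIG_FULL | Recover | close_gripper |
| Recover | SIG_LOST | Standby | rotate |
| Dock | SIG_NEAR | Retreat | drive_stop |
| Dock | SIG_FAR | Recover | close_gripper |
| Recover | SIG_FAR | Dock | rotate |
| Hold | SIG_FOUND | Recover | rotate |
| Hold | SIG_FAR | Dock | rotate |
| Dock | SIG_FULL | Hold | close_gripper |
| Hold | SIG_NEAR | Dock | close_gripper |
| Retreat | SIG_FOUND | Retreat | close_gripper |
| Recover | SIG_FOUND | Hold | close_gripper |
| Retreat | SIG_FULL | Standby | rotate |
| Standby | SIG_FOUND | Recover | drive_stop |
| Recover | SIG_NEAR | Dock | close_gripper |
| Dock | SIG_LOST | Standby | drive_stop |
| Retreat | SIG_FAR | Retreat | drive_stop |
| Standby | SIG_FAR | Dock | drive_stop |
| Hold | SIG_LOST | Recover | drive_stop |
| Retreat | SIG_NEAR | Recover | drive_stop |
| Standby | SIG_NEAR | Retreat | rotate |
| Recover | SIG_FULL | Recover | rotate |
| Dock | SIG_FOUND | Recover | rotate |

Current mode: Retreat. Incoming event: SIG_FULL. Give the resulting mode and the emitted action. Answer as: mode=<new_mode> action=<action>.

mode=Standby action=rotate

current mode = Retreat; filter table to that mode:
  (Retreat, SIG_LOST) → (Retreat, close_gripper)
  (Retreat, SIG_FOUND) → (Retreat, close_gripper)
  (Retreat, SIG_FULL) → (Standby, rotate)  ← event matches
  (Retreat, SIG_FAR) → (Retreat, drive_stop)
  (Retreat, SIG_NEAR) → (Recover, drive_stop)
event = SIG_FULL selects (Standby, rotate)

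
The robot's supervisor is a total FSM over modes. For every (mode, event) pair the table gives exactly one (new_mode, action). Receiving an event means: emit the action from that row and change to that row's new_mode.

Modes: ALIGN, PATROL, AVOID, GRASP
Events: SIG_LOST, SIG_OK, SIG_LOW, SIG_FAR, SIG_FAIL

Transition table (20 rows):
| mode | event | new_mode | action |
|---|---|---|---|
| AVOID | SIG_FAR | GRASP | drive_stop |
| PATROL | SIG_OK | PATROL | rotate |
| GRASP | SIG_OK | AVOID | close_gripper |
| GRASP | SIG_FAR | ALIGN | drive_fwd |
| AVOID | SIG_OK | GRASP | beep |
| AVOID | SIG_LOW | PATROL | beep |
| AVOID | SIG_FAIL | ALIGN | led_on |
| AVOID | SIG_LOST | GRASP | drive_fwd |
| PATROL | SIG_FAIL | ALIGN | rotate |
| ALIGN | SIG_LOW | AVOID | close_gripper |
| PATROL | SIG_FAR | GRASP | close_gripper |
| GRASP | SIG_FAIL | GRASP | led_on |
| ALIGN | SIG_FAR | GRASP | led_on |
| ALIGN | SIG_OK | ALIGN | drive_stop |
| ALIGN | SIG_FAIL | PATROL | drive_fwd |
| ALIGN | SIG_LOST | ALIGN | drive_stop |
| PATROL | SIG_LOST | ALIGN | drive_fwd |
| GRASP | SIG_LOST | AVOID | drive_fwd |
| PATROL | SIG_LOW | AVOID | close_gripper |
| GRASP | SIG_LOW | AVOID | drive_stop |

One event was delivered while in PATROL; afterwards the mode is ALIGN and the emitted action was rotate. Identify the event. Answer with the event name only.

SIG_FAIL

try SIG_LOST: (PATROL, SIG_LOST) → (ALIGN, drive_fwd)
try SIG_OK: (PATROL, SIG_OK) → (PATROL, rotate)
try SIG_LOW: (PATROL, SIG_LOW) → (AVOID, close_gripper)
try SIG_FAR: (PATROL, SIG_FAR) → (GRASP, close_gripper)
try SIG_FAIL: (PATROL, SIG_FAIL) → (ALIGN, rotate)  ← matches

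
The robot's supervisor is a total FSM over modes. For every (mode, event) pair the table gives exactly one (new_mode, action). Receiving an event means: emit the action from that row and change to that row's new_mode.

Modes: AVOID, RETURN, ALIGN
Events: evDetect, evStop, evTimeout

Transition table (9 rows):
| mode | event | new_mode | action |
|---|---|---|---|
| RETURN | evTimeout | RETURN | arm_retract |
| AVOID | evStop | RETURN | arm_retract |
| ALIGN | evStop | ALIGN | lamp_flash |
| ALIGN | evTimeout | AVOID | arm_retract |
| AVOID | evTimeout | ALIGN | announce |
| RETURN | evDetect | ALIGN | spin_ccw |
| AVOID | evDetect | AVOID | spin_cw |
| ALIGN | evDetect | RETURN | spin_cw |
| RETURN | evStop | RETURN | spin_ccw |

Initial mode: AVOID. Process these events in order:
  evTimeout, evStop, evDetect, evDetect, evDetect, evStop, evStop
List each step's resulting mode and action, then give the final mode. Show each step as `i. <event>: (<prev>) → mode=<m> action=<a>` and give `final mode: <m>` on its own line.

final mode: RETURN

1. evTimeout: (AVOID) → mode=ALIGN action=announce
2. evStop: (ALIGN) → mode=ALIGN action=lamp_flash
3. evDetect: (ALIGN) → mode=RETURN action=spin_cw
4. evDetect: (RETURN) → mode=ALIGN action=spin_ccw
5. evDetect: (ALIGN) → mode=RETURN action=spin_cw
6. evStop: (RETURN) → mode=RETURN action=spin_ccw
7. evStop: (RETURN) → mode=RETURN action=spin_ccw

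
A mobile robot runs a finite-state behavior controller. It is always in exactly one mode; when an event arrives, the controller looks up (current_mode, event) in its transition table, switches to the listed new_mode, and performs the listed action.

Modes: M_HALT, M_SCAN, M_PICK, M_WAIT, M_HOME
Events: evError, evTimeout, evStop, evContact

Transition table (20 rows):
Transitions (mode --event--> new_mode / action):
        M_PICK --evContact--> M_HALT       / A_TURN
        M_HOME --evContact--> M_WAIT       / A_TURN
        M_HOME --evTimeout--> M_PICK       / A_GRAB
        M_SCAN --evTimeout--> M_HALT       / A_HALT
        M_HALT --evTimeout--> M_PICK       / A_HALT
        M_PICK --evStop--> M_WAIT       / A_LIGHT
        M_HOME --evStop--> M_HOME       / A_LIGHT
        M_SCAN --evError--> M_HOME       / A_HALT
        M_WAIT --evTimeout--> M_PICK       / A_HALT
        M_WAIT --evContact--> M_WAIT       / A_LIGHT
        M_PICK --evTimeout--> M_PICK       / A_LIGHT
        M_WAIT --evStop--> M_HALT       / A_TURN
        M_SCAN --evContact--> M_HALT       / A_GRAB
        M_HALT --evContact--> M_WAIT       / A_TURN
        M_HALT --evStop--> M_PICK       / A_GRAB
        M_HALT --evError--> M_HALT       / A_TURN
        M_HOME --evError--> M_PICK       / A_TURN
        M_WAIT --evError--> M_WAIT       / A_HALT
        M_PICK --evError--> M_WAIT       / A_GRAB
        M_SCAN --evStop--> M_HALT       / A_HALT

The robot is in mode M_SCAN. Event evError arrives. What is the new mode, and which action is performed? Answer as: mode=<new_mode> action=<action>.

mode=M_HOME action=A_HALT

current mode = M_SCAN; filter table to that mode:
  (M_SCAN, evTimeout) → (M_HALT, A_HALT)
  (M_SCAN, evError) → (M_HOME, A_HALT)  ← event matches
  (M_SCAN, evContact) → (M_HALT, A_GRAB)
  (M_SCAN, evStop) → (M_HALT, A_HALT)
event = evError selects (M_HOME, A_HALT)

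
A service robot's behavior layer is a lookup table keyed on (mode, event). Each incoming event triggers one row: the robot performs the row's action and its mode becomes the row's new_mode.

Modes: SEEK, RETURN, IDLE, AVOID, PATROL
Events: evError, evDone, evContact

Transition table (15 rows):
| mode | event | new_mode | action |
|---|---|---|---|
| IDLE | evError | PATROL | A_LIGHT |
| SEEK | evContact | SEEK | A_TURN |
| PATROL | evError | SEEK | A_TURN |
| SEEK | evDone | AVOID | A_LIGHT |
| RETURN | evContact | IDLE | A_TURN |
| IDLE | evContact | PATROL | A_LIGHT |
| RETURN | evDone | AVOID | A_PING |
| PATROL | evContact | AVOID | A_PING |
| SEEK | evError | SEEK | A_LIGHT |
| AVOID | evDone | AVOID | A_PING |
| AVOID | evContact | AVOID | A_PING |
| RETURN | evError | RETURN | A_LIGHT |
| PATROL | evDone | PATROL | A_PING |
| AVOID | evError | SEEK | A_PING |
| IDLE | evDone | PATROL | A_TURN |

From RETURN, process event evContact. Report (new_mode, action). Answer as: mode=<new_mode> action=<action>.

mode=IDLE action=A_TURN

current mode = RETURN; filter table to that mode:
  (RETURN, evContact) → (IDLE, A_TURN)  ← event matches
  (RETURN, evDone) → (AVOID, A_PING)
  (RETURN, evError) → (RETURN, A_LIGHT)
event = evContact selects (IDLE, A_TURN)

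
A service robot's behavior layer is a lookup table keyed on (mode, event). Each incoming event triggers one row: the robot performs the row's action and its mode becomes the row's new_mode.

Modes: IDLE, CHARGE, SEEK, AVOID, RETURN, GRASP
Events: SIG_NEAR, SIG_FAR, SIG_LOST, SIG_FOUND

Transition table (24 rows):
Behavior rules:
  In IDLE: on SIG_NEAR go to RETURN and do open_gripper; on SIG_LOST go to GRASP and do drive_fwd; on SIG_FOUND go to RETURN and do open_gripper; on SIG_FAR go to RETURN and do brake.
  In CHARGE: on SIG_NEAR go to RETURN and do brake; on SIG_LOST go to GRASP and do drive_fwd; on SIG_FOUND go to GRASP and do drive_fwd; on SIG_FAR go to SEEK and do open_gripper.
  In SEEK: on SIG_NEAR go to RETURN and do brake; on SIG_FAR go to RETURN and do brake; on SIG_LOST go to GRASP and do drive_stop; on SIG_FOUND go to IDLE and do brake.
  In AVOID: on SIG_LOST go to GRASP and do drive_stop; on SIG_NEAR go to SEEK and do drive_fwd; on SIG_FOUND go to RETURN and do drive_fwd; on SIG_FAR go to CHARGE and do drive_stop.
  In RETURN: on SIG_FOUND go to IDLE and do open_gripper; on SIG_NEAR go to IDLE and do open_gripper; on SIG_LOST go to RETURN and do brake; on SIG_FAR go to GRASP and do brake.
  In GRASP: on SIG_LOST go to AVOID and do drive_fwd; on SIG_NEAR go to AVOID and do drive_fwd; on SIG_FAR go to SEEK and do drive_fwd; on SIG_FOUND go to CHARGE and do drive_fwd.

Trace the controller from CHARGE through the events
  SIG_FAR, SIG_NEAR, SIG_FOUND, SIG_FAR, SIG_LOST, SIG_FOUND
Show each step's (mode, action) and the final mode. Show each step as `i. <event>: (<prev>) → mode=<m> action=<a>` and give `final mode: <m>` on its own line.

final mode: IDLE

1. SIG_FAR: (CHARGE) → mode=SEEK action=open_gripper
2. SIG_NEAR: (SEEK) → mode=RETURN action=brake
3. SIG_FOUND: (RETURN) → mode=IDLE action=open_gripper
4. SIG_FAR: (IDLE) → mode=RETURN action=brake
5. SIG_LOST: (RETURN) → mode=RETURN action=brake
6. SIG_FOUND: (RETURN) → mode=IDLE action=open_gripper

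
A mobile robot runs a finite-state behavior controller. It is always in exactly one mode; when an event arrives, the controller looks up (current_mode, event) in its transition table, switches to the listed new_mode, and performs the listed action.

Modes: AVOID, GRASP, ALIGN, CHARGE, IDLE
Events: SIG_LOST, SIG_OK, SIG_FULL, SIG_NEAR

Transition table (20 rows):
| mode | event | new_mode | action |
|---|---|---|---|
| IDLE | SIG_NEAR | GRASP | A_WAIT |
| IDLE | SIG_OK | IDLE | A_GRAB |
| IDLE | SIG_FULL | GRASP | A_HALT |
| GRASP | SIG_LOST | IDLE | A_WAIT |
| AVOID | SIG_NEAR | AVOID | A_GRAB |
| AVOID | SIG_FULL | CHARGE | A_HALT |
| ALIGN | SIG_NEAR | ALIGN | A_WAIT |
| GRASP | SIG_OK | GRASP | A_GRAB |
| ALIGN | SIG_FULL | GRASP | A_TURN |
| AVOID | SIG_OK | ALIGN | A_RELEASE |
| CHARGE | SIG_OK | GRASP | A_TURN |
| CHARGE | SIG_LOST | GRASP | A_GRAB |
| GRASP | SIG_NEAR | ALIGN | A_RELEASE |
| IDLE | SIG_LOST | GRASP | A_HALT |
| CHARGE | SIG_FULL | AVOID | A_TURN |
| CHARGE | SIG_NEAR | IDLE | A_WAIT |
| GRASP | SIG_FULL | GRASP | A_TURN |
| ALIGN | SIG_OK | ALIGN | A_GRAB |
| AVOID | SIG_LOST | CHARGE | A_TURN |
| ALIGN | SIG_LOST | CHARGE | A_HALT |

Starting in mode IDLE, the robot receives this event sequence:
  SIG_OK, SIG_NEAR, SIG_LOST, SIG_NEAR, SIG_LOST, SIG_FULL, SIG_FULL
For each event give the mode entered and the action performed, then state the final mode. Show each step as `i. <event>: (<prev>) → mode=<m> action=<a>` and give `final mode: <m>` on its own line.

final mode: GRASP

1. SIG_OK: (IDLE) → mode=IDLE action=A_GRAB
2. SIG_NEAR: (IDLE) → mode=GRASP action=A_WAIT
3. SIG_LOST: (GRASP) → mode=IDLE action=A_WAIT
4. SIG_NEAR: (IDLE) → mode=GRASP action=A_WAIT
5. SIG_LOST: (GRASP) → mode=IDLE action=A_WAIT
6. SIG_FULL: (IDLE) → mode=GRASP action=A_HALT
7. SIG_FULL: (GRASP) → mode=GRASP action=A_TURN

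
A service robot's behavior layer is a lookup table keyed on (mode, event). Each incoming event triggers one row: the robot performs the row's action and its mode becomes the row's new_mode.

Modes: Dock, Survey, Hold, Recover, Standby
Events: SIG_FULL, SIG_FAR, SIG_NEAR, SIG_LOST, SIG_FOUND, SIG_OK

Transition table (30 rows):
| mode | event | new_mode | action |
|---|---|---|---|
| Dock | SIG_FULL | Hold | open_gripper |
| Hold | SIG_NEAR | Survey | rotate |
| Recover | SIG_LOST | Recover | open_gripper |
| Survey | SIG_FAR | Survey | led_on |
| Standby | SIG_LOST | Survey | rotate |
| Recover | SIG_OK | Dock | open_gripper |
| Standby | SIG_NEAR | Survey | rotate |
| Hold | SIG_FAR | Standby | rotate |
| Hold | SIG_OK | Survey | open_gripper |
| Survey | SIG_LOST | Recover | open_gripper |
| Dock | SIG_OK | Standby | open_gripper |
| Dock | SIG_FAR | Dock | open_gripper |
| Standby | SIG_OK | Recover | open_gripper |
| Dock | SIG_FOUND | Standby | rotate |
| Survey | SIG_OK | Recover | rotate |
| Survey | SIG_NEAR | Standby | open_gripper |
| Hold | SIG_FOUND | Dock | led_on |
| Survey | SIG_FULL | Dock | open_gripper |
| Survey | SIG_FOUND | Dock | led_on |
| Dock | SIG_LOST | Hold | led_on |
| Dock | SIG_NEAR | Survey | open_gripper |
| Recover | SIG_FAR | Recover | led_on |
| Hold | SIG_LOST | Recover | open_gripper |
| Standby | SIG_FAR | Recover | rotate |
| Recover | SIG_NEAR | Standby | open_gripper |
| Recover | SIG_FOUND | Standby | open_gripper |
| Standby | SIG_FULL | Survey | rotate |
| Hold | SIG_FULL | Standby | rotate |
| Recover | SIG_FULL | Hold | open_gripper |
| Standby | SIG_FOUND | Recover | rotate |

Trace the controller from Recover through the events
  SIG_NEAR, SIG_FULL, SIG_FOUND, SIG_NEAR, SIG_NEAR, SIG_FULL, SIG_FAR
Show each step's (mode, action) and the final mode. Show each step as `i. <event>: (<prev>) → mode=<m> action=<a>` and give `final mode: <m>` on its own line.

final mode: Survey

1. SIG_NEAR: (Recover) → mode=Standby action=open_gripper
2. SIG_FULL: (Standby) → mode=Survey action=rotate
3. SIG_FOUND: (Survey) → mode=Dock action=led_on
4. SIG_NEAR: (Dock) → mode=Survey action=open_gripper
5. SIG_NEAR: (Survey) → mode=Standby action=open_gripper
6. SIG_FULL: (Standby) → mode=Survey action=rotate
7. SIG_FAR: (Survey) → mode=Survey action=led_on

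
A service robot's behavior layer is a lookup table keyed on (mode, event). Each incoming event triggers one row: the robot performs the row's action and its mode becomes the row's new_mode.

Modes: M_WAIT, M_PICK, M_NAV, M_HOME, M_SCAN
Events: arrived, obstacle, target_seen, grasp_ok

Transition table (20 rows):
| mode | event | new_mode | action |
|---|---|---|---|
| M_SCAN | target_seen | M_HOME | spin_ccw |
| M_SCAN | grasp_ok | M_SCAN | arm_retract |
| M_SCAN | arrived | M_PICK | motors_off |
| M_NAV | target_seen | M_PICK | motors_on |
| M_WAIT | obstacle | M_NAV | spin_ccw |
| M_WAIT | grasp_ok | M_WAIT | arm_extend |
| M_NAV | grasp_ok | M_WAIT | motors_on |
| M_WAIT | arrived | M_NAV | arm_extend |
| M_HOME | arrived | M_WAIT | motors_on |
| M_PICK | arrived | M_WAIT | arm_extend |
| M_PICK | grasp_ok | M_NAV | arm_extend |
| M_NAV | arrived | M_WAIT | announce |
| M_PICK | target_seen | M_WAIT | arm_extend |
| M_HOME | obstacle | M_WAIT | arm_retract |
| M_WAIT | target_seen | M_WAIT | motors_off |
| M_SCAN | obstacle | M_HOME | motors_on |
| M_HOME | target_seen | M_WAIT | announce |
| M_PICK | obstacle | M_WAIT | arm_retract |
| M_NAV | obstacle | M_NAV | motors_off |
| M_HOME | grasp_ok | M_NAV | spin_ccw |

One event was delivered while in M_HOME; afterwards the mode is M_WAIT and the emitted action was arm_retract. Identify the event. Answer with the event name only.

obstacle

try arrived: (M_HOME, arrived) → (M_WAIT, motors_on)
try obstacle: (M_HOME, obstacle) → (M_WAIT, arm_retract)  ← matches
try target_seen: (M_HOME, target_seen) → (M_WAIT, announce)
try grasp_ok: (M_HOME, grasp_ok) → (M_NAV, spin_ccw)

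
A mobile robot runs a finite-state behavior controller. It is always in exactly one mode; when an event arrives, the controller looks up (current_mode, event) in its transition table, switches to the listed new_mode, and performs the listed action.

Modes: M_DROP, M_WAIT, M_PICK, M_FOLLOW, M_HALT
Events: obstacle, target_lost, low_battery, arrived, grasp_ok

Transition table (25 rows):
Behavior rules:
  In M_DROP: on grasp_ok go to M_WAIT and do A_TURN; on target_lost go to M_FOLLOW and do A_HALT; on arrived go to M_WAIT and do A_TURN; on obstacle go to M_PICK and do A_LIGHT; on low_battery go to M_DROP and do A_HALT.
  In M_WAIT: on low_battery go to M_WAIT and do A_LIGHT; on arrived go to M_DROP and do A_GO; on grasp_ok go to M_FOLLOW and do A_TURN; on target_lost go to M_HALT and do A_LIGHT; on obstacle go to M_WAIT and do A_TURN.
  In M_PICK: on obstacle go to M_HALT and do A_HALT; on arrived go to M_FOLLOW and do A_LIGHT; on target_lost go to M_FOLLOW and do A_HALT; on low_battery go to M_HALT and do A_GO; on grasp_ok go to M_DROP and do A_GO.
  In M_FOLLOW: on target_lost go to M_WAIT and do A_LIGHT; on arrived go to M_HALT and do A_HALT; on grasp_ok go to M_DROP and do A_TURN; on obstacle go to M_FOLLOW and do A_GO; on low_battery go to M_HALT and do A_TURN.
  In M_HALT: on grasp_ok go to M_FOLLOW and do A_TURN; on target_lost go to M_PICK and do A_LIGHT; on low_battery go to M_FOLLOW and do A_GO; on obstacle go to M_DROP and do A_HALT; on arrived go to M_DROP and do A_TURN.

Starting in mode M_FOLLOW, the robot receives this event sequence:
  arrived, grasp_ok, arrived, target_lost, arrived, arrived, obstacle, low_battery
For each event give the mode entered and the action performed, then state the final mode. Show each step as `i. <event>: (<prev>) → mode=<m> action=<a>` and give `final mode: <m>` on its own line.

1. arrived: (M_FOLLOW) → mode=M_HALT action=A_HALT
2. grasp_ok: (M_HALT) → mode=M_FOLLOW action=A_TURN
3. arrived: (M_FOLLOW) → mode=M_HALT action=A_HALT
4. target_lost: (M_HALT) → mode=M_PICK action=A_LIGHT
5. arrived: (M_PICK) → mode=M_FOLLOW action=A_LIGHT
6. arrived: (M_FOLLOW) → mode=M_HALT action=A_HALT
7. obstacle: (M_HALT) → mode=M_DROP action=A_HALT
8. low_battery: (M_DROP) → mode=M_DROP action=A_HALT

final mode: M_DROP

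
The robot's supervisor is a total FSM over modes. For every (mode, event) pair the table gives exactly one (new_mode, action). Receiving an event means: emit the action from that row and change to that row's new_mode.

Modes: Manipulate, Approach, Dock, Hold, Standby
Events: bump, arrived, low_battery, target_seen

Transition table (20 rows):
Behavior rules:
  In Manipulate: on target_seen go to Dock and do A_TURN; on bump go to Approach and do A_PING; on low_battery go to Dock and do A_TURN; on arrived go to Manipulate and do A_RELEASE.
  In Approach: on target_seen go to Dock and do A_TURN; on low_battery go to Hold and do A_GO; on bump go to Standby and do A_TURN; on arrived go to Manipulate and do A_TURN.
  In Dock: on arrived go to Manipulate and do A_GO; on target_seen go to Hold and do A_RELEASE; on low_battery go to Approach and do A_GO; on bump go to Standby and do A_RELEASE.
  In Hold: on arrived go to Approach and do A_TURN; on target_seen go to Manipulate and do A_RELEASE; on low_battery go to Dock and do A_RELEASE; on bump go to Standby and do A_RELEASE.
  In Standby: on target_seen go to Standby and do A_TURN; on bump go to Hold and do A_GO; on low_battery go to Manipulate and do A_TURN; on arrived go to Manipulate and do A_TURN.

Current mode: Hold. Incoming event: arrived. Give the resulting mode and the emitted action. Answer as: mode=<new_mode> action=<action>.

current mode = Hold; filter table to that mode:
  (Hold, arrived) → (Approach, A_TURN)  ← event matches
  (Hold, target_seen) → (Manipulate, A_RELEASE)
  (Hold, low_battery) → (Dock, A_RELEASE)
  (Hold, bump) → (Standby, A_RELEASE)
event = arrived selects (Approach, A_TURN)

mode=Approach action=A_TURN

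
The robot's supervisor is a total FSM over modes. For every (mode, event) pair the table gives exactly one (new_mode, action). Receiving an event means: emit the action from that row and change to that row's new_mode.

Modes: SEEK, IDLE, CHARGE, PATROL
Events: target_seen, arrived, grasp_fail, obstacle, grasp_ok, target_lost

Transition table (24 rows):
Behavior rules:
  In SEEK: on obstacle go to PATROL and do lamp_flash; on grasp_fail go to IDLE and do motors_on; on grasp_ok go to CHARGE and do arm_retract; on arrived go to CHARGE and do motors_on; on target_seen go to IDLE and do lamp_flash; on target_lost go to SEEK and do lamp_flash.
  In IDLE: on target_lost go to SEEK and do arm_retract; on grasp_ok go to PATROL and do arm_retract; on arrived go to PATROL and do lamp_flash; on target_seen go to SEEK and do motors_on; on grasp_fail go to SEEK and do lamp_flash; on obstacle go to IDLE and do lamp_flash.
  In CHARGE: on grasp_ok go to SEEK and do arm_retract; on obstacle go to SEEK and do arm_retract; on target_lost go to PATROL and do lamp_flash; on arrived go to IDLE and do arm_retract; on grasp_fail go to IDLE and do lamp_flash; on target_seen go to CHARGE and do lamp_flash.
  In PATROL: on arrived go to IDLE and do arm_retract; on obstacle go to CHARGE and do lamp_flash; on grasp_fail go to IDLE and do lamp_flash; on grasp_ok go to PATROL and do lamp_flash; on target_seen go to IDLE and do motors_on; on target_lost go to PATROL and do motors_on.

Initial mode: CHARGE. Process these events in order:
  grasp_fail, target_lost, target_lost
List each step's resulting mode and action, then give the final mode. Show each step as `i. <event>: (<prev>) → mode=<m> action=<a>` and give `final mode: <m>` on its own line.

1. grasp_fail: (CHARGE) → mode=IDLE action=lamp_flash
2. target_lost: (IDLE) → mode=SEEK action=arm_retract
3. target_lost: (SEEK) → mode=SEEK action=lamp_flash

final mode: SEEK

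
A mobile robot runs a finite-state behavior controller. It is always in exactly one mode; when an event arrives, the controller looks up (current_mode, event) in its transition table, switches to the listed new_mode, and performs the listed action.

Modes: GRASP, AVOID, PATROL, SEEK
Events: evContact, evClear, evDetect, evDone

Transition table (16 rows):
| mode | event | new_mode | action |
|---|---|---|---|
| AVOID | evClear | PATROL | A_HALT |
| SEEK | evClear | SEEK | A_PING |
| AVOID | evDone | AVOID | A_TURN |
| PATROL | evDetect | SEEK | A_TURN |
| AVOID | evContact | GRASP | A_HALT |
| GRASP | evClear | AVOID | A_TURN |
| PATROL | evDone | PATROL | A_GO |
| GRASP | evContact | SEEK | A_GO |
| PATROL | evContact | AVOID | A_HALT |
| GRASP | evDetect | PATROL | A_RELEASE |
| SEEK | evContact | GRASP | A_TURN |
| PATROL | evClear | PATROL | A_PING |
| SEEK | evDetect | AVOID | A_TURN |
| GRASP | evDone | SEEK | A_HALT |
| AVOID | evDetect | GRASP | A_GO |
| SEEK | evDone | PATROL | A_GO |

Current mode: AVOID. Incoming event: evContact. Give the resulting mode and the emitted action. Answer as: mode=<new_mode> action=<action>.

mode=GRASP action=A_HALT

current mode = AVOID; filter table to that mode:
  (AVOID, evClear) → (PATROL, A_HALT)
  (AVOID, evDone) → (AVOID, A_TURN)
  (AVOID, evContact) → (GRASP, A_HALT)  ← event matches
  (AVOID, evDetect) → (GRASP, A_GO)
event = evContact selects (GRASP, A_HALT)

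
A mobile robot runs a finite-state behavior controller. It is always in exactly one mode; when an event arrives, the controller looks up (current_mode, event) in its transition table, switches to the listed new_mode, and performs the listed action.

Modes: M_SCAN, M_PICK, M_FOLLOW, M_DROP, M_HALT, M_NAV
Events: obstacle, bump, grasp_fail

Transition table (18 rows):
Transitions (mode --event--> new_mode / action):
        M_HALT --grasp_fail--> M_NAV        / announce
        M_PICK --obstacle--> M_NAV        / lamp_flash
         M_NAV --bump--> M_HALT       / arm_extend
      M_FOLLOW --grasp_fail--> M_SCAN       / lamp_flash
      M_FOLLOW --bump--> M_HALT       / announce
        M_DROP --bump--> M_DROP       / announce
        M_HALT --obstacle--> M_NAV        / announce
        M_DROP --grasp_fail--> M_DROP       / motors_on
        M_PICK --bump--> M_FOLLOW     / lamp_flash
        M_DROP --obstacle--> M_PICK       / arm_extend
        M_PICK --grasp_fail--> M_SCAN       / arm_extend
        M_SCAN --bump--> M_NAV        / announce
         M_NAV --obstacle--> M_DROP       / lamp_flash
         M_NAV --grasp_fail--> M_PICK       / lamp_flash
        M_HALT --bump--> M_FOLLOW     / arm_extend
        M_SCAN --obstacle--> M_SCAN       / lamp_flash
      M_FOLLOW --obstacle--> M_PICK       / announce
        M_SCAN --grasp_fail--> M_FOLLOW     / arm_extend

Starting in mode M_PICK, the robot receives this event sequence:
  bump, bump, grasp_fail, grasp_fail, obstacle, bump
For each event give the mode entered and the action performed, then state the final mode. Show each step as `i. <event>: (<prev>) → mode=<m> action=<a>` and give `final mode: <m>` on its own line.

1. bump: (M_PICK) → mode=M_FOLLOW action=lamp_flash
2. bump: (M_FOLLOW) → mode=M_HALT action=announce
3. grasp_fail: (M_HALT) → mode=M_NAV action=announce
4. grasp_fail: (M_NAV) → mode=M_PICK action=lamp_flash
5. obstacle: (M_PICK) → mode=M_NAV action=lamp_flash
6. bump: (M_NAV) → mode=M_HALT action=arm_extend

final mode: M_HALT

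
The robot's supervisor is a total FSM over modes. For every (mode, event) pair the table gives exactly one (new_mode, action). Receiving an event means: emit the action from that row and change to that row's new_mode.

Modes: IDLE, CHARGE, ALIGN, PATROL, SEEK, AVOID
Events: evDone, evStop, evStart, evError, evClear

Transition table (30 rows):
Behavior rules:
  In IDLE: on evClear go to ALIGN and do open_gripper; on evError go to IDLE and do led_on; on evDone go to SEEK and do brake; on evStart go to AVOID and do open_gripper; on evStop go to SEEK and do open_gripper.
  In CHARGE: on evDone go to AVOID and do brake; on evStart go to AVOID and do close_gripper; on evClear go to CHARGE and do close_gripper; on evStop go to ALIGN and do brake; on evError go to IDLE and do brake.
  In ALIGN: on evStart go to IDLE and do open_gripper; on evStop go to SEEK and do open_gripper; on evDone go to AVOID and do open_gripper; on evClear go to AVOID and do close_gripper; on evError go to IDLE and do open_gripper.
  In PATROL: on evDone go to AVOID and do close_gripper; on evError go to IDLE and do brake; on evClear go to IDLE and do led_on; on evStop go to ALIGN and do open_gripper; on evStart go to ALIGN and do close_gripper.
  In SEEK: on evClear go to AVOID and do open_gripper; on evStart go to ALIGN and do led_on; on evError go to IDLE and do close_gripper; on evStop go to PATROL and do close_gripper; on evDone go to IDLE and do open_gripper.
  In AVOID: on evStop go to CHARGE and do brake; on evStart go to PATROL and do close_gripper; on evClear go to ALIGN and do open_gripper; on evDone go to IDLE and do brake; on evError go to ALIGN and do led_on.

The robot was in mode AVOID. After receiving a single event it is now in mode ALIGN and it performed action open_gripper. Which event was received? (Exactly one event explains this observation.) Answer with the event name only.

evClear

try evDone: (AVOID, evDone) → (IDLE, brake)
try evStop: (AVOID, evStop) → (CHARGE, brake)
try evStart: (AVOID, evStart) → (PATROL, close_gripper)
try evError: (AVOID, evError) → (ALIGN, led_on)
try evClear: (AVOID, evClear) → (ALIGN, open_gripper)  ← matches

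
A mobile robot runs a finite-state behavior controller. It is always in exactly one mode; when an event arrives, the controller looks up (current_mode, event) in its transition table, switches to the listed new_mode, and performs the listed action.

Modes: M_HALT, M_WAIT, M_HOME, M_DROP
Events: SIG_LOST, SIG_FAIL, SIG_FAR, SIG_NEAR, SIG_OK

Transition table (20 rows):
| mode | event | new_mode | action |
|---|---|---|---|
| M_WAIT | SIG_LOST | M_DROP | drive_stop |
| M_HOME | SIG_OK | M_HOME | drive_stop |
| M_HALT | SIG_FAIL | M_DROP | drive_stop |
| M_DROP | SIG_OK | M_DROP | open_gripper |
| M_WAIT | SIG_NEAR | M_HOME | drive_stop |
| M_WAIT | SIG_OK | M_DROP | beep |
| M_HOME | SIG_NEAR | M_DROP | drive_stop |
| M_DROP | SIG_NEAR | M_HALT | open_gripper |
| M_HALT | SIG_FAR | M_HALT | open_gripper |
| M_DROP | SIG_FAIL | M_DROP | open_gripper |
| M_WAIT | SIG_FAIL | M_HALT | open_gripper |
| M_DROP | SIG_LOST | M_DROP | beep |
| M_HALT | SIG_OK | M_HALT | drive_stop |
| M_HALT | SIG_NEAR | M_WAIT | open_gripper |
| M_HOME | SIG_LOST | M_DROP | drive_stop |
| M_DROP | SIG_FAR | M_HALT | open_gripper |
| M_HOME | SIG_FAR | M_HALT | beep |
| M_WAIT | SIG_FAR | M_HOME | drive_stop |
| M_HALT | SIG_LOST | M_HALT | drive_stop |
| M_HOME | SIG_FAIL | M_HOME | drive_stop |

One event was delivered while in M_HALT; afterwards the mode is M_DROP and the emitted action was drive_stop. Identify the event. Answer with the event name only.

try SIG_LOST: (M_HALT, SIG_LOST) → (M_HALT, drive_stop)
try SIG_FAIL: (M_HALT, SIG_FAIL) → (M_DROP, drive_stop)  ← matches
try SIG_FAR: (M_HALT, SIG_FAR) → (M_HALT, open_gripper)
try SIG_NEAR: (M_HALT, SIG_NEAR) → (M_WAIT, open_gripper)
try SIG_OK: (M_HALT, SIG_OK) → (M_HALT, drive_stop)

SIG_FAIL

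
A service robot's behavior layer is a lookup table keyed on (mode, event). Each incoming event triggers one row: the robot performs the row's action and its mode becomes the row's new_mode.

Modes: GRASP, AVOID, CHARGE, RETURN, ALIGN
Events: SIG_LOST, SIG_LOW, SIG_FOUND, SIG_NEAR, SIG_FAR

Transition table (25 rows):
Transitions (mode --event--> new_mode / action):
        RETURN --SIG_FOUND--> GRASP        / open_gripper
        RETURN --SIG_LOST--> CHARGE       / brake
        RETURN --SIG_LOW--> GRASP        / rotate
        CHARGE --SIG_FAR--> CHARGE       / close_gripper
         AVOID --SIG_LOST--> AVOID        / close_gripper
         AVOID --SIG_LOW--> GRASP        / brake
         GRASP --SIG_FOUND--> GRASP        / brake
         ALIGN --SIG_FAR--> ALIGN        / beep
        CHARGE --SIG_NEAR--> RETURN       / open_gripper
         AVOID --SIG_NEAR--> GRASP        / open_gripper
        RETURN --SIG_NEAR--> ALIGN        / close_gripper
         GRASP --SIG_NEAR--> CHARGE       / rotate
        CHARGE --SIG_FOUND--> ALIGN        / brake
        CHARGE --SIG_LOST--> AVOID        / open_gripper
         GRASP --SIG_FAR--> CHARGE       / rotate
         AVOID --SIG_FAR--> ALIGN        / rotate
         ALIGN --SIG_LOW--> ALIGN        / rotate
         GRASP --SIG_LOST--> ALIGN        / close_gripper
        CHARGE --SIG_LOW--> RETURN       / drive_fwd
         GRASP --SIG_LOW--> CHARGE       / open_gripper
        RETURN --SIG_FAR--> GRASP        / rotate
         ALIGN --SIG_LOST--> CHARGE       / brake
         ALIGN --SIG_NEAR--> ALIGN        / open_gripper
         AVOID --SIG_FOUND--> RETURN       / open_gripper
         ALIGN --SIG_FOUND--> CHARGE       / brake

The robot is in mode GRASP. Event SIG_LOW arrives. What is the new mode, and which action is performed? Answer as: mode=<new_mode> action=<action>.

mode=CHARGE action=open_gripper

current mode = GRASP; filter table to that mode:
  (GRASP, SIG_FOUND) → (GRASP, brake)
  (GRASP, SIG_NEAR) → (CHARGE, rotate)
  (GRASP, SIG_FAR) → (CHARGE, rotate)
  (GRASP, SIG_LOST) → (ALIGN, close_gripper)
  (GRASP, SIG_LOW) → (CHARGE, open_gripper)  ← event matches
event = SIG_LOW selects (CHARGE, open_gripper)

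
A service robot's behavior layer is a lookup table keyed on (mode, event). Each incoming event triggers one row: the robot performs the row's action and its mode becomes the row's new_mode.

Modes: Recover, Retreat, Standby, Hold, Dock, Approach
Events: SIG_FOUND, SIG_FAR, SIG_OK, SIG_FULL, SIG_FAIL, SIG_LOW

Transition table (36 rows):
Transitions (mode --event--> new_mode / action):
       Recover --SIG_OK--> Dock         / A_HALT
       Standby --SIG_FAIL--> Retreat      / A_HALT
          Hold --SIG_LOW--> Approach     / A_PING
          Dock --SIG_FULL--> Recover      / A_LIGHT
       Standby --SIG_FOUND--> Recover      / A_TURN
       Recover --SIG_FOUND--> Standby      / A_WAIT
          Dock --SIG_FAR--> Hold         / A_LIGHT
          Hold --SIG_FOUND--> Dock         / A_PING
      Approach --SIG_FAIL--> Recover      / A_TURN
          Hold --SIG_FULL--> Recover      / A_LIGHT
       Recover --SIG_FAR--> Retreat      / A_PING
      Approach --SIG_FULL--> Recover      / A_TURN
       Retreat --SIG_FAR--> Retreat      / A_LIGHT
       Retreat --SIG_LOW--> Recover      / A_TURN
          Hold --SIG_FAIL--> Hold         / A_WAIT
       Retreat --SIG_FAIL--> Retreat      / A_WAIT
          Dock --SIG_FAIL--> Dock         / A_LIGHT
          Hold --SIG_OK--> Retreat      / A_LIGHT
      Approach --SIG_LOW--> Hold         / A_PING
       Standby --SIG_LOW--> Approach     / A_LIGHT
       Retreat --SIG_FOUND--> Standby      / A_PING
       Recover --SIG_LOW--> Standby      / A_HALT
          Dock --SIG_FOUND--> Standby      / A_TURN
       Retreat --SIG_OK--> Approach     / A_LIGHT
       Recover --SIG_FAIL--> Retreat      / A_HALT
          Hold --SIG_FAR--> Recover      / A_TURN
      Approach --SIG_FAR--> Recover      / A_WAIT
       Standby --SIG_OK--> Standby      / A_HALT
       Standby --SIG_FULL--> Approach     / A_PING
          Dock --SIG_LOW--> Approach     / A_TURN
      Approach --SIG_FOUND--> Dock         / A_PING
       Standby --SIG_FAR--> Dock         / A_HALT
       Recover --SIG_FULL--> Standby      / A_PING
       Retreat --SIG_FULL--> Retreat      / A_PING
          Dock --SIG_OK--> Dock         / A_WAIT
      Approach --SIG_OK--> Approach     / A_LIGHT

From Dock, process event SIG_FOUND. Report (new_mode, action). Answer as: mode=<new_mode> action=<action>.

mode=Standby action=A_TURN

current mode = Dock; filter table to that mode:
  (Dock, SIG_FULL) → (Recover, A_LIGHT)
  (Dock, SIG_FAR) → (Hold, A_LIGHT)
  (Dock, SIG_FAIL) → (Dock, A_LIGHT)
  (Dock, SIG_FOUND) → (Standby, A_TURN)  ← event matches
  (Dock, SIG_LOW) → (Approach, A_TURN)
  (Dock, SIG_OK) → (Dock, A_WAIT)
event = SIG_FOUND selects (Standby, A_TURN)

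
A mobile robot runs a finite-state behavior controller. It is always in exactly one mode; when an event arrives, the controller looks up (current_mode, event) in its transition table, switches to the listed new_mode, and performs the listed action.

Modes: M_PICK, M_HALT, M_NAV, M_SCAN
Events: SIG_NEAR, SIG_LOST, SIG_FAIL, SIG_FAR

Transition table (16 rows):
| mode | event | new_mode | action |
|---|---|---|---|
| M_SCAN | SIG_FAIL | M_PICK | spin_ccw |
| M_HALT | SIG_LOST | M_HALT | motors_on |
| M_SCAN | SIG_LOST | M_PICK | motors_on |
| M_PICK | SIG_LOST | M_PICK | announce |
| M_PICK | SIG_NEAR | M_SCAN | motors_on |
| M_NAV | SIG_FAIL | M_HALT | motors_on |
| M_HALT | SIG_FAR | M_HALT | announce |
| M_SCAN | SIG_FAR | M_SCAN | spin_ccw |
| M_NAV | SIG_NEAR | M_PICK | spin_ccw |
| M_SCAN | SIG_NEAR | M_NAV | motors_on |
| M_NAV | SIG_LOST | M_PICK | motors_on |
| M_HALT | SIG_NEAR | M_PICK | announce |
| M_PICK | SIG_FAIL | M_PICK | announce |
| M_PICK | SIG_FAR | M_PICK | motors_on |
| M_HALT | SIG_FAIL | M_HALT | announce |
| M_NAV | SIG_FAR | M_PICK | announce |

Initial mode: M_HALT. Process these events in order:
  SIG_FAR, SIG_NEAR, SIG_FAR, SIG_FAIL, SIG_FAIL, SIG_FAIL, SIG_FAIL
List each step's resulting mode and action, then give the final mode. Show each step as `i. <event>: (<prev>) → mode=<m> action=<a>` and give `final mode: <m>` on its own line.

final mode: M_PICK

1. SIG_FAR: (M_HALT) → mode=M_HALT action=announce
2. SIG_NEAR: (M_HALT) → mode=M_PICK action=announce
3. SIG_FAR: (M_PICK) → mode=M_PICK action=motors_on
4. SIG_FAIL: (M_PICK) → mode=M_PICK action=announce
5. SIG_FAIL: (M_PICK) → mode=M_PICK action=announce
6. SIG_FAIL: (M_PICK) → mode=M_PICK action=announce
7. SIG_FAIL: (M_PICK) → mode=M_PICK action=announce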